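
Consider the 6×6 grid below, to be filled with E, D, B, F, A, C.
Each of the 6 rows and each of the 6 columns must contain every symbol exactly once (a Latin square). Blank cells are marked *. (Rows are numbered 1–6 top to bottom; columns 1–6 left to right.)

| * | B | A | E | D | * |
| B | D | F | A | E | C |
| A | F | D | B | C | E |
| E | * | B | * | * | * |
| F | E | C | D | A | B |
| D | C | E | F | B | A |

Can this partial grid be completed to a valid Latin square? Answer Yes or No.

No row or column among the givens repeats a symbol, and propagating forced cells runs into no contradiction.
One valid completion exists (for instance, C B A E D F / B D F A E C / A F D B C E / E A B C F D / F E C D A B / D C E F B A).

Yes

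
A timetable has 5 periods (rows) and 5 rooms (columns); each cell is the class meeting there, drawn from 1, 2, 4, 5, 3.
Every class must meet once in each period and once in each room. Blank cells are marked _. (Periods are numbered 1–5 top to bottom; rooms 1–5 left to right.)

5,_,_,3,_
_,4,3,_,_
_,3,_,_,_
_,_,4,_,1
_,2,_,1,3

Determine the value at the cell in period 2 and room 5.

Period 1, room 2: period 1 has {5, 3} and room 2 has {2, 4, 3}, leaving only 1.
Period 1, room 3: period 1 has {1, 5, 3} and room 3 has {4, 3}, leaving only 2.
Period 1, room 5: period 1 has {1, 2, 5, 3} and room 5 has {1, 3}, leaving only 4.
Period 4, room 2: period 4 has {1, 4} and room 2 has {1, 2, 4, 3}, leaving only 5.
Period 4, room 4: period 4 has {1, 4, 5} and room 4 has {1, 3}, leaving only 2.
Period 2, room 4: period 2 has {4, 3} and room 4 has {1, 2, 3}, leaving only 5.
Period 2 already has {4, 5, 3} and room 5 already has {1, 4, 3}, so period 2, room 5 must be 2.

2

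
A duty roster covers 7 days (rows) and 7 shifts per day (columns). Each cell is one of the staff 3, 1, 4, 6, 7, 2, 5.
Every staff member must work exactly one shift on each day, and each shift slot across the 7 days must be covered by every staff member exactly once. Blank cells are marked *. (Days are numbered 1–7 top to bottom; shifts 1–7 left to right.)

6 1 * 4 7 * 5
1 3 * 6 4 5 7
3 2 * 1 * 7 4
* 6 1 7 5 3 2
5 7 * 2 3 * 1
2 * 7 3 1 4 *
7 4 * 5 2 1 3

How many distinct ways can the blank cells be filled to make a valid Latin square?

1

Day 1, shift 3: eliminating its day and shift leaves {3, 2}.
Day 1, shift 6: eliminating its day and shift leaves {2}.
Day 2, shift 3: eliminating its day and shift leaves {2}.
Day 3, shift 3: eliminating its day and shift leaves {6, 5}.
Day 3, shift 5: eliminating its day and shift leaves {6}.
Day 4, shift 1: eliminating its day and shift leaves {4}.
Day 5, shift 3: eliminating its day and shift leaves {4, 6}.
Day 5, shift 6: eliminating its day and shift leaves {6}.
Day 6, shift 2: eliminating its day and shift leaves {5}.
Day 6, shift 7: eliminating its day and shift leaves {6}.
Day 7, shift 3: eliminating its day and shift leaves {6}.
Only one assignment across all blanks avoids any day or shift repeat, giving 1 completion.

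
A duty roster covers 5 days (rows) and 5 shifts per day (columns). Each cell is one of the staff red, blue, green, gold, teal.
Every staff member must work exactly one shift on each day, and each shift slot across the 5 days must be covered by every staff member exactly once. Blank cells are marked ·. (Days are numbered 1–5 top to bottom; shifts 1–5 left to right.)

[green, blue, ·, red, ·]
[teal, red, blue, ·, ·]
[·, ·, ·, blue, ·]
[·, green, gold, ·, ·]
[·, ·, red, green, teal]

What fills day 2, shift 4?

gold

Day 2 already has {red, blue, teal} and shift 4 already has {red, blue, green}, so day 2, shift 4 must be gold.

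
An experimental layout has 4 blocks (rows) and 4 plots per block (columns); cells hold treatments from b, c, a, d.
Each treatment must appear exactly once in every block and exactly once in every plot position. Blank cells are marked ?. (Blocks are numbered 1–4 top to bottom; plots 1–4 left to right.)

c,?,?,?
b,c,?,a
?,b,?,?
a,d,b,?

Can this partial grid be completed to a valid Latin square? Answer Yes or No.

Block 1, plot 2: block 1 has {c} and plot 2 has {b, c, d}, so it must be a.
Block 1, plot 3: block 1 has {c, a} and plot 3 has {b}, so it must be d.
Now block 2, plot 3: block 2 together with plot 3 already contain {b, c, a, d} — every symbol — so nothing can go there. The grid has no valid completion.

No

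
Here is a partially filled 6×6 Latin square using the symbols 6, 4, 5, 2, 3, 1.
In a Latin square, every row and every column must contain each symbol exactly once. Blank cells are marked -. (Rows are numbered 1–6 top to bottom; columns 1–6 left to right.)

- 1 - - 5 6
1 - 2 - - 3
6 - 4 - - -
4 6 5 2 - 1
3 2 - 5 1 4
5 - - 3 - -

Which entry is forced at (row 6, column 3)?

1

Row 1, column 1: row 1 has {6, 5, 1} and column 1 has {6, 4, 5, 3, 1}, leaving only 2.
Row 1, column 3: row 1 has {6, 5, 2, 1} and column 3 has {4, 5, 2}, leaving only 3.
Row 1, column 4: row 1 has {6, 5, 2, 3, 1} and column 4 has {5, 2, 3}, leaving only 4.
Row 2, column 4: row 2 has {2, 3, 1} and column 4 has {4, 5, 2, 3}, leaving only 6.
Row 2, column 5: row 2 has {6, 2, 3, 1} and column 5 has {5, 1}, leaving only 4.
Row 2, column 2: row 2 has {6, 4, 2, 3, 1} and column 2 has {6, 2, 1}, leaving only 5.
Row 3, column 2: row 3 has {6, 4} and column 2 has {6, 5, 2, 1}, leaving only 3.
Row 3, column 4: row 3 has {6, 4, 3} and column 4 has {6, 4, 5, 2, 3}, leaving only 1.
Row 3, column 5: row 3 has {6, 4, 3, 1} and column 5 has {4, 5, 1}, leaving only 2.
Row 3, column 6: row 3 has {6, 4, 2, 3, 1} and column 6 has {6, 4, 3, 1}, leaving only 5.
Row 4, column 5: row 4 has {6, 4, 5, 2, 1} and column 5 has {4, 5, 2, 1}, leaving only 3.
Row 5, column 3: row 5 has {4, 5, 2, 3, 1} and column 3 has {4, 5, 2, 3}, leaving only 6.
Row 6 already has {5, 3} and column 3 already has {6, 4, 5, 2, 3}, so row 6, column 3 must be 1.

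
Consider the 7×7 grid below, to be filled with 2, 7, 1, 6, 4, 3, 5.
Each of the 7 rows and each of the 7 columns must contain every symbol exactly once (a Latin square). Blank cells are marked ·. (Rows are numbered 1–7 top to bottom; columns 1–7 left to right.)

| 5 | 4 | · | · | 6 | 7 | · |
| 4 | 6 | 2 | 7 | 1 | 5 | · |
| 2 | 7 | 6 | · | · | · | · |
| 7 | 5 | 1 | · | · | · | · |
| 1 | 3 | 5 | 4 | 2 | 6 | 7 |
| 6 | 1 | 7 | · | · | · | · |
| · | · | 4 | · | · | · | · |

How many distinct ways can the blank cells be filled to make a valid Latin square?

Row 1, column 3: eliminating its row and column leaves {3}.
Row 1, column 4: eliminating its row and column leaves {2, 1, 3}.
Row 1, column 7: eliminating its row and column leaves {2, 1, 3}.
Row 2, column 7: eliminating its row and column leaves {3}.
Row 3, column 4: eliminating its row and column leaves {1, 3, 5}.
Row 3, column 5: eliminating its row and column leaves {4, 3, 5}.
Row 3, column 6: eliminating its row and column leaves {1, 4, 3}.
Row 3, column 7: eliminating its row and column leaves {1, 4, 3, 5}.
Row 4, column 4: eliminating its row and column leaves {2, 6, 3}.
Row 4, column 5: eliminating its row and column leaves {4, 3}.
Row 4, column 6: eliminating its row and column leaves {2, 4, 3}.
Row 4, column 7: eliminating its row and column leaves {2, 6, 4, 3}.
Row 6, column 4: eliminating its row and column leaves {2, 3, 5}.
Row 6, column 5: eliminating its row and column leaves {4, 3, 5}.
Row 6, column 6: eliminating its row and column leaves {2, 4, 3}.
Row 6, column 7: eliminating its row and column leaves {2, 4, 3, 5}.
Row 7, column 1: eliminating its row and column leaves {3}.
Row 7, column 2: eliminating its row and column leaves {2}.
Row 7, column 4: eliminating its row and column leaves {2, 1, 6, 3, 5}.
Row 7, column 5: eliminating its row and column leaves {7, 3, 5}.
Row 7, column 6: eliminating its row and column leaves {2, 1, 3}.
Row 7, column 7: eliminating its row and column leaves {2, 1, 6, 3, 5}.
Enumerating the assignments across these blanks that avoid any row or column repeat gives 10 completions.

10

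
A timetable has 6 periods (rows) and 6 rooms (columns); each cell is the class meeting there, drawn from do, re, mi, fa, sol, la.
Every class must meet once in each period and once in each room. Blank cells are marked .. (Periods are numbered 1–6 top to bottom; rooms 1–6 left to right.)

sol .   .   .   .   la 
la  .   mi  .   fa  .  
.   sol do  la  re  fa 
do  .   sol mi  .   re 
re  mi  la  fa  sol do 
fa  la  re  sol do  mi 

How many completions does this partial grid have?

Period 1, room 2: eliminating its period and room leaves {do, re, fa}.
Period 1, room 3: eliminating its period and room leaves {fa}.
Period 1, room 4: eliminating its period and room leaves {do, re}.
Period 1, room 5: eliminating its period and room leaves {mi}.
Period 2, room 2: eliminating its period and room leaves {do, re}.
Period 2, room 4: eliminating its period and room leaves {do, re}.
Period 2, room 6: eliminating its period and room leaves {sol}.
Period 3, room 1: eliminating its period and room leaves {mi}.
Period 4, room 2: eliminating its period and room leaves {fa}.
Period 4, room 5: eliminating its period and room leaves {la}.
Enumerating the assignments across these blanks that avoid any period or room repeat gives 2 completions.

2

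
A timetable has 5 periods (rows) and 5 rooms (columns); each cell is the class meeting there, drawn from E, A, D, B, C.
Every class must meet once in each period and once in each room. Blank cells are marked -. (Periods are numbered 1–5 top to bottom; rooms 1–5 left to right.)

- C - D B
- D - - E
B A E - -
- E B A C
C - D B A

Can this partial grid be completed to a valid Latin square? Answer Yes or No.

Period 5, room 2: period 5 together with room 2 already contain {E, A, D, B, C} — every symbol — so nothing can go there. The grid has no valid completion.

No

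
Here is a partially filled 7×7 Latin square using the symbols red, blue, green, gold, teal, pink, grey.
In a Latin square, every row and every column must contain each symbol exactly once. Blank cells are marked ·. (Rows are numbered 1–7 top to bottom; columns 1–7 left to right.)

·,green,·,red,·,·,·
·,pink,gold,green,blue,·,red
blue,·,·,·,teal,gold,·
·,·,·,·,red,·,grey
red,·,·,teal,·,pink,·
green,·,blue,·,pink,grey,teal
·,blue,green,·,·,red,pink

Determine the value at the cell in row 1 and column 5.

grey

Row 2, column 6: row 2 has {red, blue, green, gold, pink} and column 6 has {red, gold, pink, grey}, leaving only teal.
Row 1, column 6: row 1 has {red, green} and column 6 has {red, gold, teal, pink, grey}, leaving only blue.
Row 1, column 7: row 1 has {red, blue, green} and column 7 has {red, teal, pink, grey}, leaving only gold.
Row 1 already has {red, blue, green, gold} and column 5 already has {red, blue, teal, pink}, so row 1, column 5 must be grey.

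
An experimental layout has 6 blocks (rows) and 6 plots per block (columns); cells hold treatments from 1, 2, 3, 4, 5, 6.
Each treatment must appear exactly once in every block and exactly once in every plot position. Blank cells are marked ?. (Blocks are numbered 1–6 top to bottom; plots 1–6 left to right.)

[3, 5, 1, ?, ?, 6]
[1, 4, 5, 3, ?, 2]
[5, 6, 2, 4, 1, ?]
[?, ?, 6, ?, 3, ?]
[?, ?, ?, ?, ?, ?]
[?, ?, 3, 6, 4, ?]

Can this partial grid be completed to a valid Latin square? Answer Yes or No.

No

Block 1, plot 4: block 1 has {1, 3, 5, 6} and plot 4 has {3, 4, 6}, so it must be 2.
Now block 1, plot 5: block 1 together with plot 5 already contain {1, 2, 3, 4, 5, 6} — every symbol — so nothing can go there. The grid has no valid completion.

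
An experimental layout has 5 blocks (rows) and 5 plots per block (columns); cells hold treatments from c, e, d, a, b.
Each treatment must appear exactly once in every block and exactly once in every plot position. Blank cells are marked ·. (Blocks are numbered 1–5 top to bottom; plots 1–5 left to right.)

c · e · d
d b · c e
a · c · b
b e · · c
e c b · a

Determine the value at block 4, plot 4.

Block 1, plot 2: block 1 has {c, e, d} and plot 2 has {c, e, b}, leaving only a.
Block 1, plot 4: block 1 has {c, e, d, a} and plot 4 has {c}, leaving only b.
Block 2, plot 3: block 2 has {c, e, d, b} and plot 3 has {c, e, b}, leaving only a.
Block 3, plot 2: block 3 has {c, a, b} and plot 2 has {c, e, a, b}, leaving only d.
Block 3, plot 4: block 3 has {c, d, a, b} and plot 4 has {c, b}, leaving only e.
Block 4, plot 3: block 4 has {c, e, b} and plot 3 has {c, e, a, b}, leaving only d.
Block 4 already has {c, e, d, b} and plot 4 already has {c, e, b}, so block 4, plot 4 must be a.

a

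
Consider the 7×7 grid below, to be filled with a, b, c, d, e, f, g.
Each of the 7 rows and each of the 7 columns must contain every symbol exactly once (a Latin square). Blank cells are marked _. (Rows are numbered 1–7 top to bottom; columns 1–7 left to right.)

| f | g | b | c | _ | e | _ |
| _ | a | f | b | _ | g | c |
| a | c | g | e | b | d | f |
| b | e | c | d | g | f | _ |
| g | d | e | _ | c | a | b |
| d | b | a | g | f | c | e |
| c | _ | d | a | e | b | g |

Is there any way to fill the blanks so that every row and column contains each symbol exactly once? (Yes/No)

No row or column among the givens repeats a symbol, and propagating forced cells runs into no contradiction.
One valid completion exists (for instance, f g b c a e d / e a f b d g c / a c g e b d f / b e c d g f a / g d e f c a b / d b a g f c e / c f d a e b g).

Yes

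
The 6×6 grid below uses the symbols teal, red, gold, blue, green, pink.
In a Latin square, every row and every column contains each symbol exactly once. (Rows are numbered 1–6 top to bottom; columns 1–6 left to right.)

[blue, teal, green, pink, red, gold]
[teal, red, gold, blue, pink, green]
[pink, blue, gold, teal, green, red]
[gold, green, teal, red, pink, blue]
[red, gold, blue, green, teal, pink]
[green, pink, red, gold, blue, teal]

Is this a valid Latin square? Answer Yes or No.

Every row is a permutation, but column 5 contains pink twice (at rows 2 and 4).

No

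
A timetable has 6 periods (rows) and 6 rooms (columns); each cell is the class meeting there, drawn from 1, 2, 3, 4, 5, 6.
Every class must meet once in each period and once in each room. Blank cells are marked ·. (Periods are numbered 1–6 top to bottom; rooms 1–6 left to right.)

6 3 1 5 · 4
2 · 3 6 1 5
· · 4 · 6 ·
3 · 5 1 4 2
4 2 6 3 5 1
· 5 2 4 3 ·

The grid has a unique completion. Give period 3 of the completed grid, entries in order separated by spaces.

5 1 4 2 6 3

Period 3, room 2: period 3 has {4, 6} and room 2 has {2, 3, 5}, leaving only 1.
Period 3, room 1: period 3 has {1, 4, 6} and room 1 has {2, 3, 4, 6}, leaving only 5.
Period 3, room 4: period 3 has {1, 4, 5, 6} and room 4 has {1, 3, 4, 5, 6}, leaving only 2.
Period 3, room 6: period 3 has {1, 2, 4, 5, 6} and room 6 has {1, 2, 4, 5}, leaving only 3.
So period 3 reads: 5 1 4 2 6 3.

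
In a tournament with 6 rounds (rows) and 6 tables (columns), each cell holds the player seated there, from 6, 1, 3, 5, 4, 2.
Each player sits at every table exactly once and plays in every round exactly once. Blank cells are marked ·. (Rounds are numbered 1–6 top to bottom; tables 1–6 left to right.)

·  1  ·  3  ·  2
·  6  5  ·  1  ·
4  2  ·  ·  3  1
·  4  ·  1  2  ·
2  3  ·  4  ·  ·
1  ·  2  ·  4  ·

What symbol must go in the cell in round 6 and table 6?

Round 2, table 1: round 2 has {6, 1, 5} and table 1 has {1, 4, 2}, leaving only 3.
Round 2, table 4: round 2 has {6, 1, 3, 5} and table 4 has {1, 3, 4}, leaving only 2.
Round 2, table 6: round 2 has {6, 1, 3, 5, 2} and table 6 has {1, 2}, leaving only 4.
Round 3, table 3: round 3 has {1, 3, 4, 2} and table 3 has {5, 2}, leaving only 6.
Round 1, table 3: round 1 has {1, 3, 2} and table 3 has {6, 5, 2}, leaving only 4.
Round 3, table 4: round 3 has {6, 1, 3, 4, 2} and table 4 has {1, 3, 4, 2}, leaving only 5.
Round 4, table 3: round 4 has {1, 4, 2} and table 3 has {6, 5, 4, 2}, leaving only 3.
Round 5, table 3: round 5 has {3, 4, 2} and table 3 has {6, 3, 5, 4, 2}, leaving only 1.
Round 6, table 2: round 6 has {1, 4, 2} and table 2 has {6, 1, 3, 4, 2}, leaving only 5.
Round 6, table 4: round 6 has {1, 5, 4, 2} and table 4 has {1, 3, 5, 4, 2}, leaving only 6.
Round 6 already has {6, 1, 5, 4, 2} and table 6 already has {1, 4, 2}, so round 6, table 6 must be 3.

3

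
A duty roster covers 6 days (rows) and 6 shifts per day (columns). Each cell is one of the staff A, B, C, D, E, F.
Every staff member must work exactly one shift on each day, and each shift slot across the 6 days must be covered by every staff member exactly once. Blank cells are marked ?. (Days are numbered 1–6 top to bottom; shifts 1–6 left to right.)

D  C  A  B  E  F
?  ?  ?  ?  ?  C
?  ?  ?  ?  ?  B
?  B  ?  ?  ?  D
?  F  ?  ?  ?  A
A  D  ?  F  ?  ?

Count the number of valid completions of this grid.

50

Day 2, shift 1: eliminating its day and shift leaves {B, E, F}.
Day 2, shift 2: eliminating its day and shift leaves {A, E}.
Day 2, shift 3: eliminating its day and shift leaves {B, D, E, F}.
Day 2, shift 4: eliminating its day and shift leaves {A, D, E}.
Day 2, shift 5: eliminating its day and shift leaves {A, B, D, F}.
Day 3, shift 1: eliminating its day and shift leaves {C, E, F}.
Day 3, shift 2: eliminating its day and shift leaves {A, E}.
Day 3, shift 3: eliminating its day and shift leaves {C, D, E, F}.
Day 3, shift 4: eliminating its day and shift leaves {A, C, D, E}.
Day 3, shift 5: eliminating its day and shift leaves {A, C, D, F}.
Day 4, shift 1: eliminating its day and shift leaves {C, E, F}.
Day 4, shift 3: eliminating its day and shift leaves {C, E, F}.
Day 4, shift 4: eliminating its day and shift leaves {A, C, E}.
Day 4, shift 5: eliminating its day and shift leaves {A, C, F}.
Day 5, shift 1: eliminating its day and shift leaves {B, C, E}.
Day 5, shift 3: eliminating its day and shift leaves {B, C, D, E}.
Day 5, shift 4: eliminating its day and shift leaves {C, D, E}.
Day 5, shift 5: eliminating its day and shift leaves {B, C, D}.
Day 6, shift 3: eliminating its day and shift leaves {B, C, E}.
Day 6, shift 5: eliminating its day and shift leaves {B, C}.
Day 6, shift 6: eliminating its day and shift leaves {E}.
Enumerating the assignments across these blanks that avoid any day or shift repeat gives 50 completions.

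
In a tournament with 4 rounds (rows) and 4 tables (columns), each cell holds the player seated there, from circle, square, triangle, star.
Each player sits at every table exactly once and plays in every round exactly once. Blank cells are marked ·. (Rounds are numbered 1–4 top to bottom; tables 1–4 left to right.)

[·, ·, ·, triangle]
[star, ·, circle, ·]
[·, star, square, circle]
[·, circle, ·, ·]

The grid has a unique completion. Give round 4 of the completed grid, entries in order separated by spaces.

square circle triangle star

Round 1, table 2: round 1 has {triangle} and table 2 has {circle, star}, leaving only square.
Round 1, table 1: round 1 has {square, triangle} and table 1 has {star}, leaving only circle.
Round 1, table 3: round 1 has {circle, square, triangle} and table 3 has {circle, square}, leaving only star.
Round 4, table 3: round 4 has {circle} and table 3 has {circle, square, star}, leaving only triangle.
Round 4, table 1: round 4 has {circle, triangle} and table 1 has {circle, star}, leaving only square.
Round 4, table 4: round 4 has {circle, square, triangle} and table 4 has {circle, triangle}, leaving only star.
So round 4 reads: square circle triangle star.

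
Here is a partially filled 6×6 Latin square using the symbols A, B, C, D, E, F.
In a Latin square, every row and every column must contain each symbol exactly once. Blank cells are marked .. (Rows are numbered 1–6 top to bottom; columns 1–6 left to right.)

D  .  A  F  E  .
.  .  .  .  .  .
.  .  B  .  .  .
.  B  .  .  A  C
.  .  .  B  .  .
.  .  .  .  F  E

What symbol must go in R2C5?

B

Row 1, column 2: row 1 has {A, D, E, F} and column 2 has {B}, leaving only C.
Row 1, column 6: row 1 has {A, C, D, E, F} and column 6 has {C, E}, leaving only B.
Row 2, column 5 is narrowed to {B, C, D}.
If it were C, then row 5, column 5 would be left with no valid symbol.
If it were D, then row 5, column 5 would be left with no valid symbol.
So row 2, column 5 must be B.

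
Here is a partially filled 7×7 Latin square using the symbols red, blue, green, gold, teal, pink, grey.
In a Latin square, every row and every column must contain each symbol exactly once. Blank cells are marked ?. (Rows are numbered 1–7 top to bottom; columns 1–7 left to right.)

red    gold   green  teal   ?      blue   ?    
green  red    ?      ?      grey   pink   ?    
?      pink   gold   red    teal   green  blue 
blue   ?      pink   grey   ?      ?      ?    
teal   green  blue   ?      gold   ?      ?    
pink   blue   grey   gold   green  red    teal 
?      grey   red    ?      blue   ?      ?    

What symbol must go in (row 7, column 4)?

green

Row 1, column 5: row 1 has {red, blue, green, gold, teal} and column 5 has {blue, green, gold, teal, grey}, leaving only pink.
Row 1, column 7: row 1 has {red, blue, green, gold, teal, pink} and column 7 has {blue, teal}, leaving only grey.
Row 2, column 3: row 2 has {red, green, pink, grey} and column 3 has {red, blue, green, gold, pink, grey}, leaving only teal.
Row 2, column 4: row 2 has {red, green, teal, pink, grey} and column 4 has {red, gold, teal, grey}, leaving only blue.
Row 2, column 7: row 2 has {red, blue, green, teal, pink, grey} and column 7 has {blue, teal, grey}, leaving only gold.
Row 3, column 1: row 3 has {red, blue, green, gold, teal, pink} and column 1 has {red, blue, green, teal, pink}, leaving only grey.
Row 4, column 2: row 4 has {blue, pink, grey} and column 2 has {red, blue, green, gold, pink, grey}, leaving only teal.
Row 4, column 5: row 4 has {blue, teal, pink, grey} and column 5 has {blue, green, gold, teal, pink, grey}, leaving only red.
Row 4, column 6: row 4 has {red, blue, teal, pink, grey} and column 6 has {red, blue, green, pink}, leaving only gold.
Row 4, column 7: row 4 has {red, blue, gold, teal, pink, grey} and column 7 has {blue, gold, teal, grey}, leaving only green.
Row 5, column 4: row 5 has {blue, green, gold, teal} and column 4 has {red, blue, gold, teal, grey}, leaving only pink.
Row 7 already has {red, blue, grey} and column 4 already has {red, blue, gold, teal, pink, grey}, so row 7, column 4 must be green.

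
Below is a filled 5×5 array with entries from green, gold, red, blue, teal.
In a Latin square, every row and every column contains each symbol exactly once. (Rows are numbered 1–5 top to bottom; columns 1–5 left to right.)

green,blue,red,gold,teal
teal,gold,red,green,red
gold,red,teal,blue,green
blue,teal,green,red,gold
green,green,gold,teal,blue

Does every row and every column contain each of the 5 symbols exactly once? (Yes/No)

No

Row 5 contains green twice (at columns 1 and 2); row 2 is also not a permutation.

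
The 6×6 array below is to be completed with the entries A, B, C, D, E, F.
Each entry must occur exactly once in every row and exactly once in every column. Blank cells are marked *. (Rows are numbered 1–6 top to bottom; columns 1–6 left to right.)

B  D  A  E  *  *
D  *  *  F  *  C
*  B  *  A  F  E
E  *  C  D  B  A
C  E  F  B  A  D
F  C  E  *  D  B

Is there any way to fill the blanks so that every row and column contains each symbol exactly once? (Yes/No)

Row 3, column 1: row 3 together with column 1 already contain {A, B, C, D, E, F} — every symbol — so nothing can go there. The grid has no valid completion.

No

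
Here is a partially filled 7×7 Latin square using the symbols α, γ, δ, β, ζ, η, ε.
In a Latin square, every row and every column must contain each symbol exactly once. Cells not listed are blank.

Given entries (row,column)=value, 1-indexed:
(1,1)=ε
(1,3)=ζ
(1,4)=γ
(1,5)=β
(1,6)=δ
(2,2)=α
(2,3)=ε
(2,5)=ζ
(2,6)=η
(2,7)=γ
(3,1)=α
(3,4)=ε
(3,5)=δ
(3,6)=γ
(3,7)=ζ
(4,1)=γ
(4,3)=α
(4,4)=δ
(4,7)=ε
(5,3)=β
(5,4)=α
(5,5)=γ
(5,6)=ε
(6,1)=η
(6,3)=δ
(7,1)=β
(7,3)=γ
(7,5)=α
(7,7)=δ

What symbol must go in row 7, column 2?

Row 1, column 2: row 1 has {γ, δ, β, ζ, ε} and column 2 has {α}, leaving only η.
Row 1, column 7: row 1 has {γ, δ, β, ζ, η, ε} and column 7 has {γ, δ, ζ, ε}, leaving only α.
Row 2, column 1: row 2 has {α, γ, ζ, η, ε} and column 1 has {α, γ, β, η, ε}, leaving only δ.
Row 2, column 4: row 2 has {α, γ, δ, ζ, η, ε} and column 4 has {α, γ, δ, ε}, leaving only β.
Row 3, column 2: row 3 has {α, γ, δ, ζ, ε} and column 2 has {α, η}, leaving only β.
Row 3, column 3: row 3 has {α, γ, δ, β, ζ, ε} and column 3 has {α, γ, δ, β, ζ, ε}, leaving only η.
Row 4, column 2: row 4 has {α, γ, δ, ε} and column 2 has {α, β, η}, leaving only ζ.
Row 7 already has {α, γ, δ, β} and column 2 already has {α, β, ζ, η}, so row 7, column 2 must be ε.

ε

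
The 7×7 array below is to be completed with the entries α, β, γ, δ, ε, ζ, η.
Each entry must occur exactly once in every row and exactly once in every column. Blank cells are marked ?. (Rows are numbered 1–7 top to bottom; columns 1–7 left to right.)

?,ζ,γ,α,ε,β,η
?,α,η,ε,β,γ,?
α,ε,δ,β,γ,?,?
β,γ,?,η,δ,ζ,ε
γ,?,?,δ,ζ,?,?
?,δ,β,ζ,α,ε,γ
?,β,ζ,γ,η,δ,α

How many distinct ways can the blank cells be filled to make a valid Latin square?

1

Row 1, column 1: eliminating its row and column leaves {δ}.
Row 2, column 1: eliminating its row and column leaves {δ, ζ}.
Row 2, column 7: eliminating its row and column leaves {δ, ζ}.
Row 3, column 6: eliminating its row and column leaves {η}.
Row 3, column 7: eliminating its row and column leaves {ζ}.
Row 4, column 3: eliminating its row and column leaves {α}.
Row 5, column 2: eliminating its row and column leaves {η}.
Row 5, column 3: eliminating its row and column leaves {α, ε}.
Row 5, column 6: eliminating its row and column leaves {α, η}.
Row 5, column 7: eliminating its row and column leaves {β}.
Row 6, column 1: eliminating its row and column leaves {η}.
Row 7, column 1: eliminating its row and column leaves {ε}.
Only one assignment across all blanks avoids any row or column repeat, giving 1 completion.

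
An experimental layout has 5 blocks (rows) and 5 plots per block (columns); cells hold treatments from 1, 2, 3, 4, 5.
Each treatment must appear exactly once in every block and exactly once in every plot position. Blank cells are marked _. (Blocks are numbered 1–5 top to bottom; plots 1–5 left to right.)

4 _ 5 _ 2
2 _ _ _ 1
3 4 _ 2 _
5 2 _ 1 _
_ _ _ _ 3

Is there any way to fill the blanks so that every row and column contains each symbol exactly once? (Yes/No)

No block or plot among the givens repeats a symbol, and propagating forced cells runs into no contradiction.
One valid completion exists (for instance, 4 1 5 3 2 / 2 3 4 5 1 / 3 4 1 2 5 / 5 2 3 1 4 / 1 5 2 4 3).

Yes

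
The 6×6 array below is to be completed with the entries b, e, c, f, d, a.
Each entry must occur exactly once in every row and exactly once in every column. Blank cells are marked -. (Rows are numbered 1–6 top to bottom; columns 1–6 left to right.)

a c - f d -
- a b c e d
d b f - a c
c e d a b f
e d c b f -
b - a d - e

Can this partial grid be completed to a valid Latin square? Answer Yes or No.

No row or column among the givens repeats a symbol, and propagating forced cells runs into no contradiction.
One valid completion exists (for instance, a c e f d b / f a b c e d / d b f e a c / c e d a b f / e d c b f a / b f a d c e).

Yes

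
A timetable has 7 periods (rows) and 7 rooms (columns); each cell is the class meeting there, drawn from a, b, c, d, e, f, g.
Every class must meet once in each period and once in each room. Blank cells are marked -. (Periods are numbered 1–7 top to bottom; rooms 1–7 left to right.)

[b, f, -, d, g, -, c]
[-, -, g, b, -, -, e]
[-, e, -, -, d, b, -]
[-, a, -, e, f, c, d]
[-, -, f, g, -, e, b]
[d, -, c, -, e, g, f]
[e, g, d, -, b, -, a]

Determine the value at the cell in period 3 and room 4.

f

Period 1, room 6: period 1 has {b, c, d, f, g} and room 6 has {b, c, e, g}, leaving only a.
Period 1, room 3: period 1 has {a, b, c, d, f, g} and room 3 has {c, d, f, g}, leaving only e.
Period 3, room 3: period 3 has {b, d, e} and room 3 has {c, d, e, f, g}, leaving only a.
Period 3, room 7: period 3 has {a, b, d, e} and room 7 has {a, b, c, d, e, f}, leaving only g.
Period 4, room 1: period 4 has {a, c, d, e, f} and room 1 has {b, d, e}, leaving only g.
Period 4, room 3: period 4 has {a, c, d, e, f, g} and room 3 has {a, c, d, e, f, g}, leaving only b.
Period 6, room 2: period 6 has {c, d, e, f, g} and room 2 has {a, e, f, g}, leaving only b.
Period 6, room 4: period 6 has {b, c, d, e, f, g} and room 4 has {b, d, e, g}, leaving only a.
Period 7, room 6: period 7 has {a, b, d, e, g} and room 6 has {a, b, c, e, g}, leaving only f.
Period 2, room 6: period 2 has {b, e, g} and room 6 has {a, b, c, e, f, g}, leaving only d.
Period 2, room 2: period 2 has {b, d, e, g} and room 2 has {a, b, e, f, g}, leaving only c.
Period 2, room 5: period 2 has {b, c, d, e, g} and room 5 has {b, d, e, f, g}, leaving only a.
Period 2, room 1: period 2 has {a, b, c, d, e, g} and room 1 has {b, d, e, g}, leaving only f.
Period 3, room 1: period 3 has {a, b, d, e, g} and room 1 has {b, d, e, f, g}, leaving only c.
Period 3 already has {a, b, c, d, e, g} and room 4 already has {a, b, d, e, g}, so period 3, room 4 must be f.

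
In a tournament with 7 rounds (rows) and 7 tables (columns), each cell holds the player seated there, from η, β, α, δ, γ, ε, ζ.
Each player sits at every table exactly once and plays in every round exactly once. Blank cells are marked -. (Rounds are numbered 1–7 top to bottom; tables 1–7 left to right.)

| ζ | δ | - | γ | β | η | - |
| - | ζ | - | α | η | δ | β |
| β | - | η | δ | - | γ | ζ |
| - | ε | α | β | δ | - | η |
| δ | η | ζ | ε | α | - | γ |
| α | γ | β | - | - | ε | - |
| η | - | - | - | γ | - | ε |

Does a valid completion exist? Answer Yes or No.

No round or table among the givens repeats a symbol, and propagating forced cells runs into no contradiction.
One valid completion exists (for instance, ζ δ ε γ β η α / ε ζ γ α η δ β / β α η δ ε γ ζ / γ ε α β δ ζ η / δ η ζ ε α β γ / α γ β η ζ ε δ / η β δ ζ γ α ε).

Yes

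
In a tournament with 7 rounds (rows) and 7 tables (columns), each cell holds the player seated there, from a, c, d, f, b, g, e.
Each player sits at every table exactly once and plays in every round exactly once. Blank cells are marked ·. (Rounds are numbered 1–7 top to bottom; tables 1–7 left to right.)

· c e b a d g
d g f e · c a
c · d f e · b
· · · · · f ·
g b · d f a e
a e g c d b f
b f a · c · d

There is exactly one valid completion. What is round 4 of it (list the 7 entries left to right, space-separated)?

Round 4, table 1: round 4 has {f} and table 1 has {a, c, d, b, g}, leaving only e.
Round 4, table 7: round 4 has {f, e} and table 7 has {a, d, f, b, g, e}, leaving only c.
Round 4, table 3: round 4 has {c, f, e} and table 3 has {a, d, f, g, e}, leaving only b.
Round 4, table 5: round 4 has {c, f, b, e} and table 5 has {a, c, d, f, e}, leaving only g.
Round 4, table 4: round 4 has {c, f, b, g, e} and table 4 has {c, d, f, b, e}, leaving only a.
Round 4, table 2: round 4 has {a, c, f, b, g, e} and table 2 has {c, f, b, g, e}, leaving only d.
So round 4 reads: e d b a g f c.

e d b a g f c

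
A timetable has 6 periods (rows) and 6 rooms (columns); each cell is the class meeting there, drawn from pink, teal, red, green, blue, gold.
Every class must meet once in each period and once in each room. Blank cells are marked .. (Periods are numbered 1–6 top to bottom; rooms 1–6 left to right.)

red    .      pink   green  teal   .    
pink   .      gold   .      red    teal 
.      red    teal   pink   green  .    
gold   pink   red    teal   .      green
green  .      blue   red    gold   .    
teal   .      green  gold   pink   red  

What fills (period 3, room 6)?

gold

Period 2, room 4: period 2 has {pink, teal, red, gold} and room 4 has {pink, teal, red, green, gold}, leaving only blue.
Period 2, room 2: period 2 has {pink, teal, red, blue, gold} and room 2 has {pink, red}, leaving only green.
Period 3, room 1: period 3 has {pink, teal, red, green} and room 1 has {pink, teal, red, green, gold}, leaving only blue.
Period 3 already has {pink, teal, red, green, blue} and room 6 already has {teal, red, green}, so period 3, room 6 must be gold.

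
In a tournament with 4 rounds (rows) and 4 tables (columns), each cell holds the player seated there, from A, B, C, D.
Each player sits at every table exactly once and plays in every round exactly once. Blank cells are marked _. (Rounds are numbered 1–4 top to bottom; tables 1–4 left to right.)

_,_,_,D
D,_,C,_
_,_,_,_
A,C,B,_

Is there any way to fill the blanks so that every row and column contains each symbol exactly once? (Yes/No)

No

Round 4, table 4: round 4 together with table 4 already contain {A, B, C, D} — every symbol — so nothing can go there. The grid has no valid completion.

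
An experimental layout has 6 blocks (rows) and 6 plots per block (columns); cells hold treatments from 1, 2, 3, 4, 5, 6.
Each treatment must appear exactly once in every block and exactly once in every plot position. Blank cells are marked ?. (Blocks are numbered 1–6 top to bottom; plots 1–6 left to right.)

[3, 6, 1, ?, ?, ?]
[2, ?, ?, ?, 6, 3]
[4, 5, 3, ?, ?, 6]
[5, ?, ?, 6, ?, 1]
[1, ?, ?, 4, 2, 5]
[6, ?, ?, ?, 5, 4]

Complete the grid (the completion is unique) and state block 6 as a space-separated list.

6 1 2 3 5 4

Block 6, plot 3: block 6 has {4, 5, 6} and plot 3 has {1, 3}, leaving only 2.
Block 1, plot 5: block 1 has {1, 3, 6} and plot 5 has {2, 5, 6}, leaving only 4.
Block 1, plot 6: block 1 has {1, 3, 4, 6} and plot 6 has {1, 3, 4, 5, 6}, leaving only 2.
Block 1, plot 4: block 1 has {1, 2, 3, 4, 6} and plot 4 has {4, 6}, leaving only 5.
Block 2, plot 4: block 2 has {2, 3, 6} and plot 4 has {4, 5, 6}, leaving only 1.
Block 6, plot 4: block 6 has {2, 4, 5, 6} and plot 4 has {1, 4, 5, 6}, leaving only 3.
Block 6, plot 2: block 6 has {2, 3, 4, 5, 6} and plot 2 has {5, 6}, leaving only 1.
So block 6 reads: 6 1 2 3 5 4.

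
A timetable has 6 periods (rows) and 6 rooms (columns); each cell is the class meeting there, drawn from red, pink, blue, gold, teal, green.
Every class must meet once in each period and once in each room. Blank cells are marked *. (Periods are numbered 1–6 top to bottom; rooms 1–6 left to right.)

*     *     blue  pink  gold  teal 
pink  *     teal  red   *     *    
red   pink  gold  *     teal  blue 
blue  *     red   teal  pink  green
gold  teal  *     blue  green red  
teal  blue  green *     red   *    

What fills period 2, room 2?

green

Period 1, room 1: period 1 has {pink, blue, gold, teal} and room 1 has {red, pink, blue, gold, teal}, leaving only green.
Period 1, room 2: period 1 has {pink, blue, gold, teal, green} and room 2 has {pink, blue, teal}, leaving only red.
Period 2, room 5: period 2 has {red, pink, teal} and room 5 has {red, pink, gold, teal, green}, leaving only blue.
Period 2, room 6: period 2 has {red, pink, blue, teal} and room 6 has {red, blue, teal, green}, leaving only gold.
Period 2 already has {red, pink, blue, gold, teal} and room 2 already has {red, pink, blue, teal}, so period 2, room 2 must be green.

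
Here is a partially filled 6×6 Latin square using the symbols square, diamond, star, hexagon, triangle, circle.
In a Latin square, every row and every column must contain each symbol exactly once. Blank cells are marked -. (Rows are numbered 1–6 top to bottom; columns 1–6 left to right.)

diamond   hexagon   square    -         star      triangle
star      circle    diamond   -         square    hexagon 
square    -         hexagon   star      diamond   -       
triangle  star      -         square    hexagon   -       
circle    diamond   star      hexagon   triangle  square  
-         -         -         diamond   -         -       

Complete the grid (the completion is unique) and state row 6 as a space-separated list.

hexagon square triangle diamond circle star

Row 6, column 1: row 6 has {diamond} and column 1 has {square, diamond, star, triangle, circle}, leaving only hexagon.
Row 6, column 5: row 6 has {diamond, hexagon} and column 5 has {square, diamond, star, hexagon, triangle}, leaving only circle.
Row 6, column 3: row 6 has {diamond, hexagon, circle} and column 3 has {square, diamond, star, hexagon}, leaving only triangle.
Row 6, column 2: row 6 has {diamond, hexagon, triangle, circle} and column 2 has {diamond, star, hexagon, circle}, leaving only square.
Row 6, column 6: row 6 has {square, diamond, hexagon, triangle, circle} and column 6 has {square, hexagon, triangle}, leaving only star.
So row 6 reads: hexagon square triangle diamond circle star.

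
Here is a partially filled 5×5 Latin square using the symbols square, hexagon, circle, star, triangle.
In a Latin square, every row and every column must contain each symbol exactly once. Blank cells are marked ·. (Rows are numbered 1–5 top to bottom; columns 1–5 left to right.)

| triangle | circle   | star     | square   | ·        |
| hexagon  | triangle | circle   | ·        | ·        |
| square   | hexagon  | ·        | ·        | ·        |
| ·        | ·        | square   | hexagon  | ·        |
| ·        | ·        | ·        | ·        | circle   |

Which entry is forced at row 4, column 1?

Row 1, column 5: row 1 has {square, circle, star, triangle} and column 5 has {circle}, leaving only hexagon.
Row 2, column 4: row 2 has {hexagon, circle, triangle} and column 4 has {square, hexagon}, leaving only star.
Row 2, column 5: row 2 has {hexagon, circle, star, triangle} and column 5 has {hexagon, circle}, leaving only square.
Row 3, column 3: row 3 has {square, hexagon} and column 3 has {square, circle, star}, leaving only triangle.
Row 3, column 4: row 3 has {square, hexagon, triangle} and column 4 has {square, hexagon, star}, leaving only circle.
Row 3, column 5: row 3 has {square, hexagon, circle, triangle} and column 5 has {square, hexagon, circle}, leaving only star.
Row 4, column 2: row 4 has {square, hexagon} and column 2 has {hexagon, circle, triangle}, leaving only star.
Row 4 already has {square, hexagon, star} and column 1 already has {square, hexagon, triangle}, so row 4, column 1 must be circle.

circle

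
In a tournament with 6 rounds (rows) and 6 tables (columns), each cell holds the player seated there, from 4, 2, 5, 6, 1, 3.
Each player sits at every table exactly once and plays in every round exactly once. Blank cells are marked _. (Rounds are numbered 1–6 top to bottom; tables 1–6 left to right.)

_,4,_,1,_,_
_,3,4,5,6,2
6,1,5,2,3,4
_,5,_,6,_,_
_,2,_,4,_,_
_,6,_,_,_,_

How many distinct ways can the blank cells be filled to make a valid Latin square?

Round 1, table 1: eliminating its round and table leaves {2, 5, 3}.
Round 1, table 3: eliminating its round and table leaves {2, 6, 3}.
Round 1, table 5: eliminating its round and table leaves {2, 5}.
Round 1, table 6: eliminating its round and table leaves {5, 6, 3}.
Round 2, table 1: eliminating its round and table leaves {1}.
Round 4, table 1: eliminating its round and table leaves {4, 2, 1, 3}.
Round 4, table 3: eliminating its round and table leaves {2, 1, 3}.
Round 4, table 5: eliminating its round and table leaves {4, 2, 1}.
Round 4, table 6: eliminating its round and table leaves {1, 3}.
Round 5, table 1: eliminating its round and table leaves {5, 1, 3}.
Round 5, table 3: eliminating its round and table leaves {6, 1, 3}.
Round 5, table 5: eliminating its round and table leaves {5, 1}.
Round 5, table 6: eliminating its round and table leaves {5, 6, 1, 3}.
Round 6, table 1: eliminating its round and table leaves {4, 2, 5, 1, 3}.
Round 6, table 3: eliminating its round and table leaves {2, 1, 3}.
Round 6, table 4: eliminating its round and table leaves {3}.
Round 6, table 5: eliminating its round and table leaves {4, 2, 5, 1}.
Round 6, table 6: eliminating its round and table leaves {5, 1, 3}.
Enumerating the assignments across these blanks that avoid any round or table repeat gives 10 completions.

10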